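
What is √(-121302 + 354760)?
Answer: √233458 ≈ 483.17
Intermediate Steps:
√(-121302 + 354760) = √233458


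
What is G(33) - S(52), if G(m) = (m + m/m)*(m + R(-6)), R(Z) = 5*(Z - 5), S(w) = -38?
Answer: -710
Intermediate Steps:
R(Z) = -25 + 5*Z (R(Z) = 5*(-5 + Z) = -25 + 5*Z)
G(m) = (1 + m)*(-55 + m) (G(m) = (m + m/m)*(m + (-25 + 5*(-6))) = (m + 1)*(m + (-25 - 30)) = (1 + m)*(m - 55) = (1 + m)*(-55 + m))
G(33) - S(52) = (-55 + 33² - 54*33) - 1*(-38) = (-55 + 1089 - 1782) + 38 = -748 + 38 = -710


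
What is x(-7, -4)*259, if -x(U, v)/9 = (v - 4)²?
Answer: -149184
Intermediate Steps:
x(U, v) = -9*(-4 + v)² (x(U, v) = -9*(v - 4)² = -9*(-4 + v)²)
x(-7, -4)*259 = -9*(-4 - 4)²*259 = -9*(-8)²*259 = -9*64*259 = -576*259 = -149184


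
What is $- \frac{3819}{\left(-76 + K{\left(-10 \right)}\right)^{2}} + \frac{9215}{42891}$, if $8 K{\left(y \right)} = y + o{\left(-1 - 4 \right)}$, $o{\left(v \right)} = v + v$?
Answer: $- \frac{428062381}{1057220259} \approx -0.40489$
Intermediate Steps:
$o{\left(v \right)} = 2 v$
$K{\left(y \right)} = - \frac{5}{4} + \frac{y}{8}$ ($K{\left(y \right)} = \frac{y + 2 \left(-1 - 4\right)}{8} = \frac{y + 2 \left(-5\right)}{8} = \frac{y - 10}{8} = \frac{-10 + y}{8} = - \frac{5}{4} + \frac{y}{8}$)
$- \frac{3819}{\left(-76 + K{\left(-10 \right)}\right)^{2}} + \frac{9215}{42891} = - \frac{3819}{\left(-76 + \left(- \frac{5}{4} + \frac{1}{8} \left(-10\right)\right)\right)^{2}} + \frac{9215}{42891} = - \frac{3819}{\left(-76 - \frac{5}{2}\right)^{2}} + 9215 \cdot \frac{1}{42891} = - \frac{3819}{\left(-76 - \frac{5}{2}\right)^{2}} + \frac{9215}{42891} = - \frac{3819}{\left(- \frac{157}{2}\right)^{2}} + \frac{9215}{42891} = - \frac{3819}{\frac{24649}{4}} + \frac{9215}{42891} = \left(-3819\right) \frac{4}{24649} + \frac{9215}{42891} = - \frac{15276}{24649} + \frac{9215}{42891} = - \frac{428062381}{1057220259}$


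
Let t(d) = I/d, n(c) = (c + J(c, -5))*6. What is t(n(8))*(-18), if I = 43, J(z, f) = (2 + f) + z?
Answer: -129/13 ≈ -9.9231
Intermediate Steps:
J(z, f) = 2 + f + z
n(c) = -18 + 12*c (n(c) = (c + (2 - 5 + c))*6 = (c + (-3 + c))*6 = (-3 + 2*c)*6 = -18 + 12*c)
t(d) = 43/d
t(n(8))*(-18) = (43/(-18 + 12*8))*(-18) = (43/(-18 + 96))*(-18) = (43/78)*(-18) = -129/13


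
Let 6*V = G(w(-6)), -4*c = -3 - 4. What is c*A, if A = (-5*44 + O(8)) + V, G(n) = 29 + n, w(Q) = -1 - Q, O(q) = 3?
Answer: -2219/6 ≈ -369.83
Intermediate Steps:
c = 7/4 (c = -(-3 - 4)/4 = -1/4*(-7) = 7/4 ≈ 1.7500)
V = 17/3 (V = (29 + (-1 - 1*(-6)))/6 = (29 + (-1 + 6))/6 = (29 + 5)/6 = (1/6)*34 = 17/3 ≈ 5.6667)
A = -634/3 (A = (-5*44 + 3) + 17/3 = (-220 + 3) + 17/3 = -217 + 17/3 = -634/3 ≈ -211.33)
c*A = (7/4)*(-634/3) = -2219/6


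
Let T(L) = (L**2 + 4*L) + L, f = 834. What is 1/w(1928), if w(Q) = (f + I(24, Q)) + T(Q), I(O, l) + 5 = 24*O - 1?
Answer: 1/3728228 ≈ 2.6822e-7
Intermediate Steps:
I(O, l) = -6 + 24*O (I(O, l) = -5 + (24*O - 1) = -5 + (-1 + 24*O) = -6 + 24*O)
T(L) = L**2 + 5*L
w(Q) = 1404 + Q*(5 + Q) (w(Q) = (834 + (-6 + 24*24)) + Q*(5 + Q) = (834 + (-6 + 576)) + Q*(5 + Q) = (834 + 570) + Q*(5 + Q) = 1404 + Q*(5 + Q))
1/w(1928) = 1/(1404 + 1928*(5 + 1928)) = 1/(1404 + 1928*1933) = 1/(1404 + 3726824) = 1/3728228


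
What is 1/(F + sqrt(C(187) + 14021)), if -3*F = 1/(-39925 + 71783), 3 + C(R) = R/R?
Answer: 95574/128055006064043 + 9134389476*sqrt(14019)/128055006064043 ≈ 0.0084458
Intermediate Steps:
C(R) = -2 (C(R) = -3 + R/R = -3 + 1 = -2)
F = -1/95574 (F = -1/(3*(-39925 + 71783)) = -1/3/31858 = -1/3*1/31858 = -1/95574 ≈ -1.0463e-5)
1/(F + sqrt(C(187) + 14021)) = 1/(-1/95574 + sqrt(-2 + 14021)) = 1/(-1/95574 + sqrt(14019))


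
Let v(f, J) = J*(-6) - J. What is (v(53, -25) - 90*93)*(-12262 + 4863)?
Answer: 60634805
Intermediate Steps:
v(f, J) = -7*J (v(f, J) = -6*J - J = -7*J)
(v(53, -25) - 90*93)*(-12262 + 4863) = (-7*(-25) - 90*93)*(-12262 + 4863) = (175 - 8370)*(-7399) = -8195*(-7399) = 60634805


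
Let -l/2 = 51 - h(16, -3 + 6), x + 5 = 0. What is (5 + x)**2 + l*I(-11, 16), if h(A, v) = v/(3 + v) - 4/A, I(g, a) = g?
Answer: 2233/2 ≈ 1116.5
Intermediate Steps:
x = -5 (x = -5 + 0 = -5)
h(A, v) = -4/A + v/(3 + v)
l = -203/2 (l = -2*(51 - (-12 - 4*(-3 + 6) + 16*(-3 + 6))/(16*(3 + (-3 + 6)))) = -2*(51 - (-12 - 4*3 + 16*3)/(16*(3 + 3))) = -2*(51 - (-12 - 12 + 48)/(16*6)) = -2*(51 - 24/(16*6)) = -2*(51 - 1*1/4) = -2*(51 - 1/4) = -2*203/4 = -203/2 ≈ -101.50)
(5 + x)**2 + l*I(-11, 16) = (5 - 5)**2 - 203/2*(-11) = 0**2 + 2233/2 = 0 + 2233/2 = 2233/2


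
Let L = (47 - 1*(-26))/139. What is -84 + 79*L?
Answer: -5909/139 ≈ -42.511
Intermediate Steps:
L = 73/139 (L = (47 + 26)*(1/139) = 73*(1/139) = 73/139 ≈ 0.52518)
-84 + 79*L = -84 + 79*(73/139) = -84 + 5767/139 = -5909/139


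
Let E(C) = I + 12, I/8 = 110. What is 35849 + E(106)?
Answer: 36741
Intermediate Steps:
I = 880 (I = 8*110 = 880)
E(C) = 892 (E(C) = 880 + 12 = 892)
35849 + E(106) = 35849 + 892 = 36741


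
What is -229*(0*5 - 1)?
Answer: 229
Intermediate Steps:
-229*(0*5 - 1) = -229*(0 - 1) = -229*(-1) = 229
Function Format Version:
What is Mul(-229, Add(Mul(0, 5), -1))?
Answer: 229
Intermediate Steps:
Mul(-229, Add(Mul(0, 5), -1)) = Mul(-229, Add(0, -1)) = Mul(-229, -1) = 229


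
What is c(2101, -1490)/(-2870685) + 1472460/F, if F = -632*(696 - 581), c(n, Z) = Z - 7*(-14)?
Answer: -3062947583/151189410 ≈ -20.259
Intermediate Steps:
c(n, Z) = 98 + Z (c(n, Z) = Z + 98 = 98 + Z)
F = -72680 (F = -632*115 = -72680)
c(2101, -1490)/(-2870685) + 1472460/F = (98 - 1490)/(-2870685) + 1472460/(-72680) = -1392*(-1/2870685) + 1472460*(-1/72680) = 464/956895 - 3201/158 = -3062947583/151189410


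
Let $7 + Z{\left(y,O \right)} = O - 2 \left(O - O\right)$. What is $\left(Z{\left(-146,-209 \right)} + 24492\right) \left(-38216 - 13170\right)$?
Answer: $-1247446536$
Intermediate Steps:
$Z{\left(y,O \right)} = -7 + O$ ($Z{\left(y,O \right)} = -7 + \left(O - 2 \left(O - O\right)\right) = -7 + \left(O - 0\right) = -7 + \left(O + 0\right) = -7 + O$)
$\left(Z{\left(-146,-209 \right)} + 24492\right) \left(-38216 - 13170\right) = \left(\left(-7 - 209\right) + 24492\right) \left(-38216 - 13170\right) = \left(-216 + 24492\right) \left(-51386\right) = 24276 \left(-51386\right) = -1247446536$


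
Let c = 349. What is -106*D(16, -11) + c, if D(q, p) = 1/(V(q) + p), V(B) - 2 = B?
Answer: 2337/7 ≈ 333.86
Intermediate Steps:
V(B) = 2 + B
D(q, p) = 1/(2 + p + q) (D(q, p) = 1/((2 + q) + p) = 1/(2 + p + q))
-106*D(16, -11) + c = -106/(2 - 11 + 16) + 349 = -106/7 + 349 = 2337/7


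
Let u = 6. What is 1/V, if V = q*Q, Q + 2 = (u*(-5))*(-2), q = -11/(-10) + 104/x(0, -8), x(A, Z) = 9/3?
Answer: 15/31117 ≈ 0.00048205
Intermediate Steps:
x(A, Z) = 3 (x(A, Z) = 9*(⅓) = 3)
q = 1073/30 (q = -11/(-10) + 104/3 = -11*(-⅒) + 104*(⅓) = 11/10 + 104/3 = 1073/30 ≈ 35.767)
Q = 58 (Q = -2 + (6*(-5))*(-2) = -2 - 30*(-2) = -2 + 60 = 58)
V = 31117/15 (V = (1073/30)*58 = 31117/15 ≈ 2074.5)
1/V = 1/(31117/15) = 15/31117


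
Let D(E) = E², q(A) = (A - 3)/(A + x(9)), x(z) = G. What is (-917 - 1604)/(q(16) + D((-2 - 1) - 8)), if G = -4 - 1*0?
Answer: -30252/1465 ≈ -20.650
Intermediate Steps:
G = -4 (G = -4 + 0 = -4)
x(z) = -4
q(A) = (-3 + A)/(-4 + A) (q(A) = (A - 3)/(A - 4) = (-3 + A)/(-4 + A))
(-917 - 1604)/(q(16) + D((-2 - 1) - 8)) = (-917 - 1604)/((-3 + 16)/(-4 + 16) + ((-2 - 1) - 8)²) = -2521/(13/12 + (-3 - 8)²) = -2521/((1/12)*13 + (-11)²) = -2521/(13/12 + 121) = -2521/1465/12 = -2521*12/1465 = -30252/1465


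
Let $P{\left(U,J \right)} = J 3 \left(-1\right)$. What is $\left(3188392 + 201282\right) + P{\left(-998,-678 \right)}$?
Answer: $3391708$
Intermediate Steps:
$P{\left(U,J \right)} = - 3 J$ ($P{\left(U,J \right)} = 3 J \left(-1\right) = - 3 J$)
$\left(3188392 + 201282\right) + P{\left(-998,-678 \right)} = \left(3188392 + 201282\right) - -2034 = 3389674 + 2034 = 3391708$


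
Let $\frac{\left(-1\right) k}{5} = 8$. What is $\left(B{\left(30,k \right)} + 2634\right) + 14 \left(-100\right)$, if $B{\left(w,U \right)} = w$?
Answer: $1264$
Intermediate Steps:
$k = -40$ ($k = \left(-5\right) 8 = -40$)
$\left(B{\left(30,k \right)} + 2634\right) + 14 \left(-100\right) = \left(30 + 2634\right) + 14 \left(-100\right) = 2664 - 1400 = 1264$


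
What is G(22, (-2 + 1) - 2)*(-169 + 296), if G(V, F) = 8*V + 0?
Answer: 22352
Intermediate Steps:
G(V, F) = 8*V
G(22, (-2 + 1) - 2)*(-169 + 296) = (8*22)*(-169 + 296) = 176*127 = 22352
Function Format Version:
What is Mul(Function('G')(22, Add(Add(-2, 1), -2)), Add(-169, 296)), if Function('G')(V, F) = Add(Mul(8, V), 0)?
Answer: 22352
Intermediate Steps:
Function('G')(V, F) = Mul(8, V)
Mul(Function('G')(22, Add(Add(-2, 1), -2)), Add(-169, 296)) = Mul(Mul(8, 22), Add(-169, 296)) = Mul(176, 127) = 22352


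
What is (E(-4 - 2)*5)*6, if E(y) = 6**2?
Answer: 1080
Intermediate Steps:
E(y) = 36
(E(-4 - 2)*5)*6 = (36*5)*6 = 180*6 = 1080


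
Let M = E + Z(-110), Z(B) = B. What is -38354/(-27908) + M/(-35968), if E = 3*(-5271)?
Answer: 455973939/250948736 ≈ 1.8170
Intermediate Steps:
E = -15813
M = -15923 (M = -15813 - 110 = -15923)
-38354/(-27908) + M/(-35968) = -38354/(-27908) - 15923/(-35968) = -38354*(-1/27908) - 15923*(-1/35968) = 19177/13954 + 15923/35968 = 455973939/250948736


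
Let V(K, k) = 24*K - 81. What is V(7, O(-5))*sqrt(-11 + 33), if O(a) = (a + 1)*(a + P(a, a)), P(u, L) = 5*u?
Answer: 87*sqrt(22) ≈ 408.07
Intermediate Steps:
O(a) = 6*a*(1 + a) (O(a) = (a + 1)*(a + 5*a) = (1 + a)*(6*a) = 6*a*(1 + a))
V(K, k) = -81 + 24*K
V(7, O(-5))*sqrt(-11 + 33) = (-81 + 24*7)*sqrt(-11 + 33) = (-81 + 168)*sqrt(22) = 87*sqrt(22)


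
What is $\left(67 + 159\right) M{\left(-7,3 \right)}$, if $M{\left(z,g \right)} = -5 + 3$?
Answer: $-452$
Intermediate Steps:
$M{\left(z,g \right)} = -2$
$\left(67 + 159\right) M{\left(-7,3 \right)} = \left(67 + 159\right) \left(-2\right) = 226 \left(-2\right) = -452$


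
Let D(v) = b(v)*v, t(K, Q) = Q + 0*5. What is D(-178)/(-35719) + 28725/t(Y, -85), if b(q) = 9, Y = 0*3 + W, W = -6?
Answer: -205178421/607223 ≈ -337.90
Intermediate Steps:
Y = -6 (Y = 0*3 - 6 = 0 - 6 = -6)
t(K, Q) = Q (t(K, Q) = Q + 0 = Q)
D(v) = 9*v
D(-178)/(-35719) + 28725/t(Y, -85) = (9*(-178))/(-35719) + 28725/(-85) = -1602*(-1/35719) + 28725*(-1/85) = 1602/35719 - 5745/17 = -205178421/607223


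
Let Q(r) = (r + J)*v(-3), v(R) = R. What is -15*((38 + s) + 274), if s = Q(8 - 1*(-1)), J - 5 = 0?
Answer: -4050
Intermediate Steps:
J = 5 (J = 5 + 0 = 5)
Q(r) = -15 - 3*r (Q(r) = (r + 5)*(-3) = (5 + r)*(-3) = -15 - 3*r)
s = -42 (s = -15 - 3*(8 - 1*(-1)) = -15 - 3*(8 + 1) = -15 - 3*9 = -15 - 27 = -42)
-15*((38 + s) + 274) = -15*((38 - 42) + 274) = -15*(-4 + 274) = -15*270 = -4050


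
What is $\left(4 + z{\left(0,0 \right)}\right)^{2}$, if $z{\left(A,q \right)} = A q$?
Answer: $16$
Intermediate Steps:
$\left(4 + z{\left(0,0 \right)}\right)^{2} = \left(4 + 0 \cdot 0\right)^{2} = \left(4 + 0\right)^{2} = 4^{2} = 16$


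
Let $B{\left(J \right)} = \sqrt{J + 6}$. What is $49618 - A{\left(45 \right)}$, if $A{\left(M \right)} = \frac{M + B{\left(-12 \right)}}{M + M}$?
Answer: $\frac{99235}{2} - \frac{i \sqrt{6}}{90} \approx 49618.0 - 0.027217 i$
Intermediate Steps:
$B{\left(J \right)} = \sqrt{6 + J}$
$A{\left(M \right)} = \frac{M + i \sqrt{6}}{2 M}$ ($A{\left(M \right)} = \frac{M + \sqrt{6 - 12}}{M + M} = \frac{M + \sqrt{-6}}{2 M} = \left(M + i \sqrt{6}\right) \frac{1}{2 M} = \frac{M + i \sqrt{6}}{2 M}$)
$49618 - A{\left(45 \right)} = 49618 - \frac{45 + i \sqrt{6}}{2 \cdot 45} = 49618 - \frac{1}{2} \cdot \frac{1}{45} \left(45 + i \sqrt{6}\right) = 49618 - \left(\frac{1}{2} + \frac{i \sqrt{6}}{90}\right) = \frac{99235}{2} - \frac{i \sqrt{6}}{90}$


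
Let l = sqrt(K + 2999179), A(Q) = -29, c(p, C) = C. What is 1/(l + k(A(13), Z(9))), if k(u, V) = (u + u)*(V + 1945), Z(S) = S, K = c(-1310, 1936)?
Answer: -113332/12841141109 - sqrt(3001115)/12841141109 ≈ -8.9606e-6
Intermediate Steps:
K = 1936
k(u, V) = 2*u*(1945 + V) (k(u, V) = (2*u)*(1945 + V) = 2*u*(1945 + V))
l = sqrt(3001115) (l = sqrt(1936 + 2999179) = sqrt(3001115) ≈ 1732.4)
1/(l + k(A(13), Z(9))) = 1/(sqrt(3001115) + 2*(-29)*(1945 + 9)) = 1/(sqrt(3001115) + 2*(-29)*1954) = 1/(sqrt(3001115) - 113332) = 1/(-113332 + sqrt(3001115))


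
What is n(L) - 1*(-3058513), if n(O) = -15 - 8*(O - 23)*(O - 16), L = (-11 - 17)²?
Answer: -1617086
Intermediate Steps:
L = 784 (L = (-28)² = 784)
n(O) = -15 - 8*(-23 + O)*(-16 + O)
n(L) - 1*(-3058513) = (-2959 - 8*784² + 312*784) - 1*(-3058513) = (-2959 - 8*614656 + 244608) + 3058513 = (-2959 - 4917248 + 244608) + 3058513 = -4675599 + 3058513 = -1617086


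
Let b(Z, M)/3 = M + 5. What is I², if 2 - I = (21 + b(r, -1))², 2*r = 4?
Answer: 1181569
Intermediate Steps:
r = 2 (r = (½)*4 = 2)
b(Z, M) = 15 + 3*M (b(Z, M) = 3*(M + 5) = 3*(5 + M) = 15 + 3*M)
I = -1087 (I = 2 - (21 + (15 + 3*(-1)))² = 2 - (21 + (15 - 3))² = 2 - (21 + 12)² = 2 - 1*33² = 2 - 1*1089 = 2 - 1089 = -1087)
I² = (-1087)² = 1181569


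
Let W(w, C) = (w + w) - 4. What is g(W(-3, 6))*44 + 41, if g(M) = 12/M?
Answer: -59/5 ≈ -11.800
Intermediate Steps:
W(w, C) = -4 + 2*w (W(w, C) = 2*w - 4 = -4 + 2*w)
g(W(-3, 6))*44 + 41 = (12/(-4 + 2*(-3)))*44 + 41 = (12/(-4 - 6))*44 + 41 = (12/(-10))*44 + 41 = (12*(-1/10))*44 + 41 = -6/5*44 + 41 = -264/5 + 41 = -59/5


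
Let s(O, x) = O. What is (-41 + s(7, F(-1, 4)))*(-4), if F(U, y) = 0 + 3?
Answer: 136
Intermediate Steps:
F(U, y) = 3
(-41 + s(7, F(-1, 4)))*(-4) = (-41 + 7)*(-4) = -34*(-4) = 136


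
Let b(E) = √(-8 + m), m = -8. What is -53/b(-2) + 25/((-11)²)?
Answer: 25/121 + 53*I/4 ≈ 0.20661 + 13.25*I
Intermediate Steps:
b(E) = 4*I (b(E) = √(-8 - 8) = √(-16) = 4*I)
-53/b(-2) + 25/((-11)²) = -53*(-I/4) + 25/((-11)²) = -(-53)*I/4 + 25/121 = 53*I/4 + 25*(1/121) = 53*I/4 + 25/121 = 25/121 + 53*I/4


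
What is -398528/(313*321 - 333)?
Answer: -99632/25035 ≈ -3.9797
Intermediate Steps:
-398528/(313*321 - 333) = -398528/(100473 - 333) = -398528/100140 = -398528*1/100140 = -99632/25035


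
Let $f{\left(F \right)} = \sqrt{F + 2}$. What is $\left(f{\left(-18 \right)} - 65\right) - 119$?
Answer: $-184 + 4 i \approx -184.0 + 4.0 i$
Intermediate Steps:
$f{\left(F \right)} = \sqrt{2 + F}$
$\left(f{\left(-18 \right)} - 65\right) - 119 = \left(\sqrt{2 - 18} - 65\right) - 119 = \left(\sqrt{-16} - 65\right) - 119 = \left(4 i - 65\right) - 119 = \left(-65 + 4 i\right) - 119 = -184 + 4 i$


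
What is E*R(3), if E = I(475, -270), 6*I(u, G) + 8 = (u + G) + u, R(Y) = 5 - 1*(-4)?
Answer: 1008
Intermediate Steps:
R(Y) = 9 (R(Y) = 5 + 4 = 9)
I(u, G) = -4/3 + u/3 + G/6 (I(u, G) = -4/3 + ((u + G) + u)/6 = -4/3 + ((G + u) + u)/6 = -4/3 + (G + 2*u)/6 = -4/3 + (u/3 + G/6) = -4/3 + u/3 + G/6)
E = 112 (E = -4/3 + (⅓)*475 + (⅙)*(-270) = -4/3 + 475/3 - 45 = 112)
E*R(3) = 112*9 = 1008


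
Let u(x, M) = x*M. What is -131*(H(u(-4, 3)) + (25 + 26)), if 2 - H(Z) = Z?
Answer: -8515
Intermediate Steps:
u(x, M) = M*x
H(Z) = 2 - Z
-131*(H(u(-4, 3)) + (25 + 26)) = -131*((2 - 3*(-4)) + (25 + 26)) = -131*((2 - 1*(-12)) + 51) = -131*((2 + 12) + 51) = -131*(14 + 51) = -131*65 = -8515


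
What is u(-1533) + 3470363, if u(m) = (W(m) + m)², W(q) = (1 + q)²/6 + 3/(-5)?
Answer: 34159615668811/225 ≈ 1.5182e+11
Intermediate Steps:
W(q) = -⅗ + (1 + q)²/6 (W(q) = (1 + q)²*(⅙) + 3*(-⅕) = (1 + q)²/6 - ⅗ = -⅗ + (1 + q)²/6)
u(m) = (-⅗ + m + (1 + m)²/6)² (u(m) = ((-⅗ + (1 + m)²/6) + m)² = (-⅗ + m + (1 + m)²/6)²)
u(-1533) + 3470363 = (-18 + 5*(1 - 1533)² + 30*(-1533))²/900 + 3470363 = (-18 + 5*(-1532)² - 45990)²/900 + 3470363 = (-18 + 5*2347024 - 45990)²/900 + 3470363 = (-18 + 11735120 - 45990)²/900 + 3470363 = (1/900)*11689112² + 3470363 = (1/900)*136635339348544 + 3470363 = 34158834837136/225 + 3470363 = 34159615668811/225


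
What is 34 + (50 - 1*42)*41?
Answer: 362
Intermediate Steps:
34 + (50 - 1*42)*41 = 34 + (50 - 42)*41 = 34 + 8*41 = 34 + 328 = 362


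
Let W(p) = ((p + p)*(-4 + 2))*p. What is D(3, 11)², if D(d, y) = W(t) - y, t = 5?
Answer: 12321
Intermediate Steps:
W(p) = -4*p² (W(p) = ((2*p)*(-2))*p = (-4*p)*p = -4*p²)
D(d, y) = -100 - y (D(d, y) = -4*5² - y = -4*25 - y = -100 - y)
D(3, 11)² = (-100 - 1*11)² = (-100 - 11)² = (-111)² = 12321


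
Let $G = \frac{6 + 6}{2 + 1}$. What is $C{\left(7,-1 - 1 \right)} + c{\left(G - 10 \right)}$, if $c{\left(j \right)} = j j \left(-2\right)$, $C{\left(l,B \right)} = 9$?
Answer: $-63$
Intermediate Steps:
$G = 4$ ($G = \frac{12}{3} = 12 \cdot \frac{1}{3} = 4$)
$c{\left(j \right)} = - 2 j^{2}$ ($c{\left(j \right)} = j^{2} \left(-2\right) = - 2 j^{2}$)
$C{\left(7,-1 - 1 \right)} + c{\left(G - 10 \right)} = 9 - 2 \left(4 - 10\right)^{2} = 9 - 2 \left(-6\right)^{2} = 9 - 72 = -63$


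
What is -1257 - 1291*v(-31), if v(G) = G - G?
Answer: -1257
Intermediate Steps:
v(G) = 0
-1257 - 1291*v(-31) = -1257 - 1291*0 = -1257 + 0 = -1257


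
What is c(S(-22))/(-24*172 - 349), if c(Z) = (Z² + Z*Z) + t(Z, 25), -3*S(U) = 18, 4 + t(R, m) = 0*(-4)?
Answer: -68/4477 ≈ -0.015189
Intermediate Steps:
t(R, m) = -4 (t(R, m) = -4 + 0*(-4) = -4 + 0 = -4)
S(U) = -6 (S(U) = -⅓*18 = -6)
c(Z) = -4 + 2*Z² (c(Z) = (Z² + Z*Z) - 4 = (Z² + Z²) - 4 = 2*Z² - 4 = -4 + 2*Z²)
c(S(-22))/(-24*172 - 349) = (-4 + 2*(-6)²)/(-24*172 - 349) = (-4 + 2*36)/(-4128 - 349) = (-4 + 72)/(-4477) = 68*(-1/4477) = -68/4477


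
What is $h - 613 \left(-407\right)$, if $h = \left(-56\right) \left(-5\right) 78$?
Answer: $271331$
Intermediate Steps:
$h = 21840$ ($h = 280 \cdot 78 = 21840$)
$h - 613 \left(-407\right) = 21840 - 613 \left(-407\right) = 21840 - -249491 = 21840 + 249491 = 271331$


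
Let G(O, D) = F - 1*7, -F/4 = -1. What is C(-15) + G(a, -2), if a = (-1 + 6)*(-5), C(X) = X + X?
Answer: -33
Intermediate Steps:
F = 4 (F = -4*(-1) = 4)
C(X) = 2*X
a = -25 (a = 5*(-5) = -25)
G(O, D) = -3 (G(O, D) = 4 - 1*7 = 4 - 7 = -3)
C(-15) + G(a, -2) = 2*(-15) - 3 = -30 - 3 = -33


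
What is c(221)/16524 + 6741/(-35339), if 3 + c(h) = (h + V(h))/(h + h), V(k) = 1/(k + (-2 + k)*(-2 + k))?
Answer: -2374055840013047/12435880350342384 ≈ -0.19090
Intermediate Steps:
V(k) = 1/(k + (-2 + k)**2)
c(h) = -3 + (h + 1/(h + (-2 + h)**2))/(2*h) (c(h) = -3 + (h + 1/(h + (-2 + h)**2))/(h + h) = -3 + (h + 1/(h + (-2 + h)**2))/((2*h)) = -3 + (h + 1/(h + (-2 + h)**2))*(1/(2*h)) = -3 + (h + 1/(h + (-2 + h)**2))/(2*h))
c(221)/16524 + 6741/(-35339) = ((1/2)*(1 - 5*221*(221 + (-2 + 221)**2))/(221*(221 + (-2 + 221)**2)))/16524 + 6741/(-35339) = ((1/2)*(1/221)*(1 - 5*221*(221 + 219**2))/(221 + 219**2))*(1/16524) + 6741*(-1/35339) = ((1/2)*(1/221)*(1 - 5*221*(221 + 47961))/(221 + 47961))*(1/16524) - 6741/35339 = ((1/2)*(1/221)*(1 - 5*221*48182)/48182)*(1/16524) - 6741/35339 = ((1/2)*(1/221)*(1/48182)*(1 - 53241110))*(1/16524) - 6741/35339 = ((1/2)*(1/221)*(1/48182)*(-53241109))*(1/16524) - 6741/35339 = -53241109/21296444*1/16524 - 6741/35339 = -53241109/351902440656 - 6741/35339 = -2374055840013047/12435880350342384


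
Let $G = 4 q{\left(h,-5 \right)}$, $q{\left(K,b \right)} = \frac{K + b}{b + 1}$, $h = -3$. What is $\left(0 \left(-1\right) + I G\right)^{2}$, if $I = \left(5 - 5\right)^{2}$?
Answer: $0$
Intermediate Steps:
$I = 0$ ($I = 0^{2} = 0$)
$q{\left(K,b \right)} = \frac{K + b}{1 + b}$
$G = 8$ ($G = 4 \frac{-3 - 5}{1 - 5} = 4 \frac{1}{-4} \left(-8\right) = 4 \left(\left(- \frac{1}{4}\right) \left(-8\right)\right) = 4 \cdot 2 = 8$)
$\left(0 \left(-1\right) + I G\right)^{2} = \left(0 \left(-1\right) + 0 \cdot 8\right)^{2} = \left(0 + 0\right)^{2} = 0^{2} = 0$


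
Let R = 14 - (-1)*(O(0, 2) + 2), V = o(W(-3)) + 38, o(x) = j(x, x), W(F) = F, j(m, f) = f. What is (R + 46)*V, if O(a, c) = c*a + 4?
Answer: 2310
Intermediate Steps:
O(a, c) = 4 + a*c (O(a, c) = a*c + 4 = 4 + a*c)
o(x) = x
V = 35 (V = -3 + 38 = 35)
R = 20 (R = 14 - (-1)*((4 + 0*2) + 2) = 14 - (-1)*((4 + 0) + 2) = 14 - (-1)*(4 + 2) = 14 - (-1)*6 = 14 - 1*(-6) = 14 + 6 = 20)
(R + 46)*V = (20 + 46)*35 = 66*35 = 2310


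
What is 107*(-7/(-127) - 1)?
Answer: -12840/127 ≈ -101.10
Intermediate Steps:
107*(-7/(-127) - 1) = 107*(-7*(-1/127) - 1) = 107*(7/127 - 1) = 107*(-120/127) = -12840/127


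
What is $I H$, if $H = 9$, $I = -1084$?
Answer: $-9756$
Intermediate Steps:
$I H = \left(-1084\right) 9 = -9756$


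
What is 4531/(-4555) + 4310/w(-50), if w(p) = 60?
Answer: 1936019/27330 ≈ 70.839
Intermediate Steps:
4531/(-4555) + 4310/w(-50) = 4531/(-4555) + 4310/60 = 4531*(-1/4555) + 4310*(1/60) = -4531/4555 + 431/6 = 1936019/27330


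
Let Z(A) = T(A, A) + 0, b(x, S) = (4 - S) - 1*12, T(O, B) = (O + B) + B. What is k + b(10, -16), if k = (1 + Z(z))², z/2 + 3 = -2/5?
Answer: 9609/25 ≈ 384.36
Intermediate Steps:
z = -34/5 (z = -6 + 2*(-2/5) = -6 + 2*(-2*⅕) = -6 + 2*(-⅖) = -6 - ⅘ = -34/5 ≈ -6.8000)
T(O, B) = O + 2*B (T(O, B) = (B + O) + B = O + 2*B)
b(x, S) = -8 - S (b(x, S) = (4 - S) - 12 = -8 - S)
Z(A) = 3*A (Z(A) = (A + 2*A) + 0 = 3*A + 0 = 3*A)
k = 9409/25 (k = (1 + 3*(-34/5))² = (1 - 102/5)² = (-97/5)² = 9409/25 ≈ 376.36)
k + b(10, -16) = 9409/25 + (-8 - 1*(-16)) = 9409/25 + (-8 + 16) = 9409/25 + 8 = 9609/25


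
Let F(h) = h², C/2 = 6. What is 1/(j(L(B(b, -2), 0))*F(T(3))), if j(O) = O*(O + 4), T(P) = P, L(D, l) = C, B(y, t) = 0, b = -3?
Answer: 1/1728 ≈ 0.00057870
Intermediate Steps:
C = 12 (C = 2*6 = 12)
L(D, l) = 12
j(O) = O*(4 + O)
1/(j(L(B(b, -2), 0))*F(T(3))) = 1/((12*(4 + 12))*3²) = 1/((12*16)*9) = 1/(192*9) = 1/1728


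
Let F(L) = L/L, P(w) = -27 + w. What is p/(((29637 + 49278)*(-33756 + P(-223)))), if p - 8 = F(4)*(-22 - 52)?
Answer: 11/447263915 ≈ 2.4594e-8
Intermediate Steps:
F(L) = 1
p = -66 (p = 8 + 1*(-22 - 52) = 8 + 1*(-74) = 8 - 74 = -66)
p/(((29637 + 49278)*(-33756 + P(-223)))) = -66*1/((-33756 + (-27 - 223))*(29637 + 49278)) = -66*1/(78915*(-33756 - 250)) = -66/(78915*(-34006)) = -66/(-2683583490) = -66*(-1/2683583490) = 11/447263915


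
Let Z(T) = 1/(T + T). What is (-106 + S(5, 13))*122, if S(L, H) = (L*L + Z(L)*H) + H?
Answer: -40687/5 ≈ -8137.4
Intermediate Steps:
Z(T) = 1/(2*T)
S(L, H) = H + L² + H/(2*L) (S(L, H) = (L*L + (1/(2*L))*H) + H = (L² + H/(2*L)) + H = H + L² + H/(2*L))
(-106 + S(5, 13))*122 = (-106 + (13 + 5² + (½)*13/5))*122 = (-106 + (13 + 25 + (½)*13*(⅕)))*122 = (-106 + (13 + 25 + 13/10))*122 = (-106 + 393/10)*122 = -667/10*122 = -40687/5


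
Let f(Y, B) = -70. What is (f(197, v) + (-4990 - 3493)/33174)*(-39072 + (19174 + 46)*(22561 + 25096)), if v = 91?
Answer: -1067360295507142/16587 ≈ -6.4349e+10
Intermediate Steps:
(f(197, v) + (-4990 - 3493)/33174)*(-39072 + (19174 + 46)*(22561 + 25096)) = (-70 + (-4990 - 3493)/33174)*(-39072 + (19174 + 46)*(22561 + 25096)) = (-70 - 8483*1/33174)*(-39072 + 19220*47657) = (-70 - 8483/33174)*(-39072 + 915967540) = -2330663/33174*915928468 = -1067360295507142/16587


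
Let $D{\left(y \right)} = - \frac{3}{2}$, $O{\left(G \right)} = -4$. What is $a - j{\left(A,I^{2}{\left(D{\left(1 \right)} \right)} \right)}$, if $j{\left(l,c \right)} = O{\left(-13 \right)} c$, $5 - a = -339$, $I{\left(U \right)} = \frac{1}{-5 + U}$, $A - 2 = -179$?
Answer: $\frac{58152}{169} \approx 344.09$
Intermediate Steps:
$A = -177$ ($A = 2 - 179 = -177$)
$D{\left(y \right)} = - \frac{3}{2}$ ($D{\left(y \right)} = \left(-3\right) \frac{1}{2} = - \frac{3}{2}$)
$a = 344$ ($a = 5 - -339 = 5 + 339 = 344$)
$j{\left(l,c \right)} = - 4 c$
$a - j{\left(A,I^{2}{\left(D{\left(1 \right)} \right)} \right)} = 344 - - 4 \left(\frac{1}{-5 - \frac{3}{2}}\right)^{2} = 344 - - 4 \left(\frac{1}{- \frac{13}{2}}\right)^{2} = 344 - - 4 \left(- \frac{2}{13}\right)^{2} = 344 - \left(-4\right) \frac{4}{169} = 344 - - \frac{16}{169} = 344 + \frac{16}{169} = \frac{58152}{169}$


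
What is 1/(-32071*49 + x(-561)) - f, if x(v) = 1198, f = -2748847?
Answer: 4316462216006/1570281 ≈ 2.7488e+6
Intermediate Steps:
1/(-32071*49 + x(-561)) - f = 1/(-32071*49 + 1198) - 1*(-2748847) = 1/(-1571479 + 1198) + 2748847 = 1/(-1570281) + 2748847 = -1/1570281 + 2748847 = 4316462216006/1570281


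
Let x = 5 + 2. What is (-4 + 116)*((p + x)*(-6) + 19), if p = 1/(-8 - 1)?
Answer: -7504/3 ≈ -2501.3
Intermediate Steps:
p = -1/9 (p = 1/(-9) = -1/9 ≈ -0.11111)
x = 7
(-4 + 116)*((p + x)*(-6) + 19) = (-4 + 116)*((-1/9 + 7)*(-6) + 19) = 112*((62/9)*(-6) + 19) = 112*(-124/3 + 19) = 112*(-67/3) = -7504/3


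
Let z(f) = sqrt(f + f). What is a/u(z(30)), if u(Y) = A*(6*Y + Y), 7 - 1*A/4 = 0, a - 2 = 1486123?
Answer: 99075*sqrt(15)/392 ≈ 978.87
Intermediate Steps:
a = 1486125 (a = 2 + 1486123 = 1486125)
A = 28 (A = 28 - 4*0 = 28 + 0 = 28)
z(f) = sqrt(2)*sqrt(f) (z(f) = sqrt(2*f) = sqrt(2)*sqrt(f))
u(Y) = 196*Y (u(Y) = 28*(6*Y + Y) = 28*(7*Y) = 196*Y)
a/u(z(30)) = 1486125/((196*(sqrt(2)*sqrt(30)))) = 1486125/((196*(2*sqrt(15)))) = 1486125/((392*sqrt(15))) = 1486125*(sqrt(15)/5880) = 99075*sqrt(15)/392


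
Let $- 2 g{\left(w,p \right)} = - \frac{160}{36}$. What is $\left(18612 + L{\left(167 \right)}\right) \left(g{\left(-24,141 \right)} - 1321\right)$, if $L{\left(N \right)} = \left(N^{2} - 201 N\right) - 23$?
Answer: $- \frac{153240659}{9} \approx -1.7027 \cdot 10^{7}$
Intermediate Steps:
$g{\left(w,p \right)} = \frac{20}{9}$ ($g{\left(w,p \right)} = - \frac{\left(-160\right) \frac{1}{36}}{2} = \left(- \frac{1}{2}\right) \left(- \frac{40}{9}\right) = \frac{20}{9}$)
$L{\left(N \right)} = -23 + N^{2} - 201 N$
$\left(18612 + L{\left(167 \right)}\right) \left(g{\left(-24,141 \right)} - 1321\right) = \left(18612 - \left(33590 - 27889\right)\right) \left(\frac{20}{9} - 1321\right) = \left(18612 - 5701\right) \left(- \frac{11869}{9}\right) = 12911 \left(- \frac{11869}{9}\right) = - \frac{153240659}{9}$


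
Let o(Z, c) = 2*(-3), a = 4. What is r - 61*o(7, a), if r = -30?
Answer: 336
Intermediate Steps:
o(Z, c) = -6
r - 61*o(7, a) = -30 - 61*(-6) = -30 + 366 = 336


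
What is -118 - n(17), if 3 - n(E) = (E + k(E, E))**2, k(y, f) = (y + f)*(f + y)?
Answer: 1375808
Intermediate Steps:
k(y, f) = (f + y)**2 (k(y, f) = (f + y)*(f + y) = (f + y)**2)
n(E) = 3 - (E + 4*E**2)**2 (n(E) = 3 - (E + (E + E)**2)**2 = 3 - (E + (2*E)**2)**2 = 3 - (E + 4*E**2)**2)
-118 - n(17) = -118 - (3 - 1*17**2*(1 + 4*17)**2) = -118 - (3 - 1*289*(1 + 68)**2) = -118 - (3 - 1*289*69**2) = -118 - (3 - 1*289*4761) = -118 - (3 - 1375929) = -118 - 1*(-1375926) = -118 + 1375926 = 1375808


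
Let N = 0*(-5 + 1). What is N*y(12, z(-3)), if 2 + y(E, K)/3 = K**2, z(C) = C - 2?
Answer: 0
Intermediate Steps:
N = 0 (N = 0*(-4) = 0)
z(C) = -2 + C
y(E, K) = -6 + 3*K**2
N*y(12, z(-3)) = 0*(-6 + 3*(-2 - 3)**2) = 0*(-6 + 3*(-5)**2) = 0*(-6 + 3*25) = 0*(-6 + 75) = 0*69 = 0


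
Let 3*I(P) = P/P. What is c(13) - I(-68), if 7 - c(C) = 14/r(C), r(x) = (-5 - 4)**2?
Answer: 526/81 ≈ 6.4938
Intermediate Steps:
r(x) = 81 (r(x) = (-9)**2 = 81)
c(C) = 553/81 (c(C) = 7 - 14/81 = 553/81)
I(P) = 1/3 (I(P) = (P/P)/3 = (1/3)*1 = 1/3)
c(13) - I(-68) = 553/81 - 1*1/3 = 553/81 - 1/3 = 526/81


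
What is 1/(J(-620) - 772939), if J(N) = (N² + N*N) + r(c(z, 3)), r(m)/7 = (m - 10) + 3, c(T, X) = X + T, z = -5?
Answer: -1/4202 ≈ -0.00023798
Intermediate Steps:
c(T, X) = T + X
r(m) = -49 + 7*m (r(m) = 7*((m - 10) + 3) = 7*((-10 + m) + 3) = 7*(-7 + m) = -49 + 7*m)
J(N) = -63 + 2*N² (J(N) = (N² + N*N) + (-49 + 7*(-5 + 3)) = (N² + N²) + (-49 + 7*(-2)) = 2*N² + (-49 - 14) = 2*N² - 63 = -63 + 2*N²)
1/(J(-620) - 772939) = 1/((-63 + 2*(-620)²) - 772939) = 1/((-63 + 2*384400) - 772939) = 1/((-63 + 768800) - 772939) = 1/(768737 - 772939) = 1/(-4202) = -1/4202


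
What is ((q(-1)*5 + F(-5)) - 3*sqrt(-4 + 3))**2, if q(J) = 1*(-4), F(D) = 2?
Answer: 315 + 108*I ≈ 315.0 + 108.0*I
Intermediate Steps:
q(J) = -4
((q(-1)*5 + F(-5)) - 3*sqrt(-4 + 3))**2 = ((-4*5 + 2) - 3*sqrt(-4 + 3))**2 = ((-20 + 2) - 3*I)**2 = (-18 - 3*I)**2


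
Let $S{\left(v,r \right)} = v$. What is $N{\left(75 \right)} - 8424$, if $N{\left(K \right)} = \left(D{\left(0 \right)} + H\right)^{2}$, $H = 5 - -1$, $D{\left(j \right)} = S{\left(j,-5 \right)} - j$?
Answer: $-8388$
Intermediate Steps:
$D{\left(j \right)} = 0$ ($D{\left(j \right)} = j - j = 0$)
$H = 6$ ($H = 5 + 1 = 6$)
$N{\left(K \right)} = 36$ ($N{\left(K \right)} = \left(0 + 6\right)^{2} = 6^{2} = 36$)
$N{\left(75 \right)} - 8424 = 36 - 8424 = -8388$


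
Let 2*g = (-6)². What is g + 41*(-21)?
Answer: -843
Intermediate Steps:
g = 18 (g = (½)*(-6)² = (½)*36 = 18)
g + 41*(-21) = 18 + 41*(-21) = 18 - 861 = -843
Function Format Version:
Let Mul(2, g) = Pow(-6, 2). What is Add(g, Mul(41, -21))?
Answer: -843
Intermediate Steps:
g = 18 (g = Mul(Rational(1, 2), Pow(-6, 2)) = Mul(Rational(1, 2), 36) = 18)
Add(g, Mul(41, -21)) = Add(18, Mul(41, -21)) = Add(18, -861) = -843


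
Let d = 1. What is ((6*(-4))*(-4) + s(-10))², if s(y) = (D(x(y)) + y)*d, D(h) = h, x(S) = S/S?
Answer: 7569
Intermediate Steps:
x(S) = 1
s(y) = 1 + y (s(y) = (1 + y)*1 = 1 + y)
((6*(-4))*(-4) + s(-10))² = ((6*(-4))*(-4) + (1 - 10))² = (-24*(-4) - 9)² = (96 - 9)² = 87² = 7569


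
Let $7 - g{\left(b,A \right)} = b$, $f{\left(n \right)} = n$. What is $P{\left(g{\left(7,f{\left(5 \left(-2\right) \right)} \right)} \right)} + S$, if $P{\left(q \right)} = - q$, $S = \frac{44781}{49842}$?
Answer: $\frac{14927}{16614} \approx 0.89846$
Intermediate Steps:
$g{\left(b,A \right)} = 7 - b$
$S = \frac{14927}{16614}$ ($S = 44781 \cdot \frac{1}{49842} = \frac{14927}{16614} \approx 0.89846$)
$P{\left(g{\left(7,f{\left(5 \left(-2\right) \right)} \right)} \right)} + S = - (7 - 7) + \frac{14927}{16614} = \left(-1\right) 0 + \frac{14927}{16614} = 0 + \frac{14927}{16614} = \frac{14927}{16614}$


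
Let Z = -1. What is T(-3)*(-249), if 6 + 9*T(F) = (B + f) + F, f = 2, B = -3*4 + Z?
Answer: 1660/3 ≈ 553.33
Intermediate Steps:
B = -13 (B = -3*4 - 1 = -12 - 1 = -13)
T(F) = -17/9 + F/9 (T(F) = -⅔ + ((-13 + 2) + F)/9 = -⅔ + (-11 + F)/9 = -⅔ + (-11/9 + F/9) = -17/9 + F/9)
T(-3)*(-249) = (-17/9 + (⅑)*(-3))*(-249) = (-17/9 - ⅓)*(-249) = -20/9*(-249) = 1660/3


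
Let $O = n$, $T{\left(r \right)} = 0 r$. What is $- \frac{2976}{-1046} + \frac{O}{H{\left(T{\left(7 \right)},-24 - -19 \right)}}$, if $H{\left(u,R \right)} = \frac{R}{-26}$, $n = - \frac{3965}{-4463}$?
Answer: $\frac{17424158}{2334149} \approx 7.4649$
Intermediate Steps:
$T{\left(r \right)} = 0$
$n = \frac{3965}{4463}$ ($n = \left(-3965\right) \left(- \frac{1}{4463}\right) = \frac{3965}{4463} \approx 0.88842$)
$H{\left(u,R \right)} = - \frac{R}{26}$ ($H{\left(u,R \right)} = R \left(- \frac{1}{26}\right) = - \frac{R}{26}$)
$O = \frac{3965}{4463} \approx 0.88842$
$- \frac{2976}{-1046} + \frac{O}{H{\left(T{\left(7 \right)},-24 - -19 \right)}} = - \frac{2976}{-1046} + \frac{3965}{4463 \left(- \frac{-24 - -19}{26}\right)} = \left(-2976\right) \left(- \frac{1}{1046}\right) + \frac{3965}{4463 \left(- \frac{-24 + 19}{26}\right)} = \frac{1488}{523} + \frac{3965}{4463 \left(\left(- \frac{1}{26}\right) \left(-5\right)\right)} = \frac{1488}{523} + \frac{3965}{4463 \cdot \frac{5}{26}} = \frac{1488}{523} + \frac{3965}{4463} \cdot \frac{26}{5} = \frac{1488}{523} + \frac{20618}{4463} = \frac{17424158}{2334149}$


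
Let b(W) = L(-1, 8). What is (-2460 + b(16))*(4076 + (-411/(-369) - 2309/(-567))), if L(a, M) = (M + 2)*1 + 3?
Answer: -232159942298/23247 ≈ -9.9867e+6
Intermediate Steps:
L(a, M) = 5 + M (L(a, M) = (2 + M)*1 + 3 = (2 + M) + 3 = 5 + M)
b(W) = 13 (b(W) = 5 + 8 = 13)
(-2460 + b(16))*(4076 + (-411/(-369) - 2309/(-567))) = (-2460 + 13)*(4076 + (-411/(-369) - 2309/(-567))) = -2447*(4076 + (-411*(-1/369) - 2309*(-1/567))) = -2447*(4076 + (137/123 + 2309/567)) = -2447*(4076 + 120562/23247) = -2447*94875334/23247 = -232159942298/23247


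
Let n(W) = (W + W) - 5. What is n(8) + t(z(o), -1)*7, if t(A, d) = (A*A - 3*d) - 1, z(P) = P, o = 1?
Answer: 32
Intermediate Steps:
n(W) = -5 + 2*W (n(W) = 2*W - 5 = -5 + 2*W)
t(A, d) = -1 + A**2 - 3*d (t(A, d) = (A**2 - 3*d) - 1 = -1 + A**2 - 3*d)
n(8) + t(z(o), -1)*7 = (-5 + 2*8) + (-1 + 1**2 - 3*(-1))*7 = (-5 + 16) + (-1 + 1 + 3)*7 = 11 + 3*7 = 11 + 21 = 32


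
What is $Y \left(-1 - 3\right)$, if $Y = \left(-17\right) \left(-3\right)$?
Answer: $-204$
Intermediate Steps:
$Y = 51$
$Y \left(-1 - 3\right) = 51 \left(-1 - 3\right) = 51 \left(-4\right) = -204$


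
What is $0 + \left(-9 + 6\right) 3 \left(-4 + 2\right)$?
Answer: $18$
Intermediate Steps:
$0 + \left(-9 + 6\right) 3 \left(-4 + 2\right) = 0 - 3 \cdot 3 \left(-2\right) = 0 - -18 = 0 + 18 = 18$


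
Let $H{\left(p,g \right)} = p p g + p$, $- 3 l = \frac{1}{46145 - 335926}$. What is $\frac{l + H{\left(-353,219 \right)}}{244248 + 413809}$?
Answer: $\frac{23723516775175}{572077246551} \approx 41.469$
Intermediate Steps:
$l = \frac{1}{869343}$ ($l = - \frac{1}{3 \left(46145 - 335926\right)} = - \frac{1}{3 \left(-289781\right)} = \left(- \frac{1}{3}\right) \left(- \frac{1}{289781}\right) = \frac{1}{869343} \approx 1.1503 \cdot 10^{-6}$)
$H{\left(p,g \right)} = p + g p^{2}$ ($H{\left(p,g \right)} = p^{2} g + p = g p^{2} + p = p + g p^{2}$)
$\frac{l + H{\left(-353,219 \right)}}{244248 + 413809} = \frac{\frac{1}{869343} - 353 \left(1 + 219 \left(-353\right)\right)}{244248 + 413809} = \frac{\frac{1}{869343} - 353 \left(1 - 77307\right)}{658057} = \left(\frac{1}{869343} - -27289018\right) \frac{1}{658057} = \left(\frac{1}{869343} + 27289018\right) \frac{1}{658057} = \frac{23723516775175}{869343} \cdot \frac{1}{658057} = \frac{23723516775175}{572077246551}$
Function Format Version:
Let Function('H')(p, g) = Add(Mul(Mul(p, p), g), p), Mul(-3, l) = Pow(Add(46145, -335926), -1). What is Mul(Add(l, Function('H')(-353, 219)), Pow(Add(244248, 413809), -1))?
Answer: Rational(23723516775175, 572077246551) ≈ 41.469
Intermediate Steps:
l = Rational(1, 869343) (l = Mul(Rational(-1, 3), Pow(Add(46145, -335926), -1)) = Mul(Rational(-1, 3), Pow(-289781, -1)) = Mul(Rational(-1, 3), Rational(-1, 289781)) = Rational(1, 869343) ≈ 1.1503e-6)
Function('H')(p, g) = Add(p, Mul(g, Pow(p, 2))) (Function('H')(p, g) = Add(Mul(Pow(p, 2), g), p) = Add(Mul(g, Pow(p, 2)), p) = Add(p, Mul(g, Pow(p, 2))))
Mul(Add(l, Function('H')(-353, 219)), Pow(Add(244248, 413809), -1)) = Mul(Add(Rational(1, 869343), Mul(-353, Add(1, Mul(219, -353)))), Pow(Add(244248, 413809), -1)) = Mul(Add(Rational(1, 869343), Mul(-353, Add(1, -77307))), Pow(658057, -1)) = Mul(Add(Rational(1, 869343), Mul(-353, -77306)), Rational(1, 658057)) = Mul(Add(Rational(1, 869343), 27289018), Rational(1, 658057)) = Mul(Rational(23723516775175, 869343), Rational(1, 658057)) = Rational(23723516775175, 572077246551)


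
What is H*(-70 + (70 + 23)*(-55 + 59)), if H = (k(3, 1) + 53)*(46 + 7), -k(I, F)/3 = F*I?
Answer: 704264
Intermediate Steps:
k(I, F) = -3*F*I
H = 2332 (H = (-3*1*3 + 53)*(46 + 7) = (-9 + 53)*53 = 44*53 = 2332)
H*(-70 + (70 + 23)*(-55 + 59)) = 2332*(-70 + (70 + 23)*(-55 + 59)) = 2332*(-70 + 93*4) = 2332*(-70 + 372) = 2332*302 = 704264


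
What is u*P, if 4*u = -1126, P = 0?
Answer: 0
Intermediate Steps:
u = -563/2 (u = (1/4)*(-1126) = -563/2 ≈ -281.50)
u*P = -563/2*0 = 0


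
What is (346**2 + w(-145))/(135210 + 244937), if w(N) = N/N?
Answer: 119717/380147 ≈ 0.31492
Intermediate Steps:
w(N) = 1
(346**2 + w(-145))/(135210 + 244937) = (346**2 + 1)/(135210 + 244937) = (119716 + 1)/380147 = 119717*(1/380147) = 119717/380147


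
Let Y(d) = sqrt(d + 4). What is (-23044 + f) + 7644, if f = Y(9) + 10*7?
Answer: -15330 + sqrt(13) ≈ -15326.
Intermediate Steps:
Y(d) = sqrt(4 + d)
f = 70 + sqrt(13) (f = sqrt(4 + 9) + 10*7 = sqrt(13) + 70 = 70 + sqrt(13) ≈ 73.606)
(-23044 + f) + 7644 = (-23044 + (70 + sqrt(13))) + 7644 = (-22974 + sqrt(13)) + 7644 = -15330 + sqrt(13)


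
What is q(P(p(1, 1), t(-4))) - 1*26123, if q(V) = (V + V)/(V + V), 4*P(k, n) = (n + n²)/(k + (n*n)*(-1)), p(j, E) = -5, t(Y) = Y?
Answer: -26122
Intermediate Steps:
P(k, n) = (n + n²)/(4*(k - n²)) (P(k, n) = ((n + n²)/(k + (n*n)*(-1)))/4 = ((n + n²)/(k + n²*(-1)))/4 = ((n + n²)/(k - n²))/4 = (n + n²)/(4*(k - n²)))
q(V) = 1 (q(V) = (2*V)/((2*V)) = (2*V)*(1/(2*V)) = 1)
q(P(p(1, 1), t(-4))) - 1*26123 = 1 - 1*26123 = 1 - 26123 = -26122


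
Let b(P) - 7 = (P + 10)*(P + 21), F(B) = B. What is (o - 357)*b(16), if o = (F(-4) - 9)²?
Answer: -182172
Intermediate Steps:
b(P) = 7 + (10 + P)*(21 + P) (b(P) = 7 + (P + 10)*(P + 21) = 7 + (10 + P)*(21 + P))
o = 169 (o = (-4 - 9)² = (-13)² = 169)
(o - 357)*b(16) = (169 - 357)*(217 + 16² + 31*16) = -188*(217 + 256 + 496) = -188*969 = -182172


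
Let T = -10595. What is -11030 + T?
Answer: -21625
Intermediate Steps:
-11030 + T = -11030 - 10595 = -21625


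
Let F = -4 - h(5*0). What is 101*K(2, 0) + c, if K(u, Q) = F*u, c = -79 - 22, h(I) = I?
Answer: -909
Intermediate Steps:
F = -4 (F = -4 - 5*0 = -4 - 1*0 = -4 + 0 = -4)
c = -101
K(u, Q) = -4*u
101*K(2, 0) + c = 101*(-4*2) - 101 = 101*(-8) - 101 = -808 - 101 = -909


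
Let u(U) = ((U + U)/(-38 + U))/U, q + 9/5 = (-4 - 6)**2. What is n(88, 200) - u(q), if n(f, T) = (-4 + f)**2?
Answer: 2123846/301 ≈ 7056.0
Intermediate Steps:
q = 491/5 (q = -9/5 + (-4 - 6)**2 = -9/5 + (-10)**2 = -9/5 + 100 = 491/5 ≈ 98.200)
u(U) = 2/(-38 + U) (u(U) = ((2*U)/(-38 + U))/U = (2*U/(-38 + U))/U = 2/(-38 + U))
n(88, 200) - u(q) = (-4 + 88)**2 - 2/(-38 + 491/5) = 84**2 - 2/301/5 = 7056 - 2*5/301 = 7056 - 1*10/301 = 7056 - 10/301 = 2123846/301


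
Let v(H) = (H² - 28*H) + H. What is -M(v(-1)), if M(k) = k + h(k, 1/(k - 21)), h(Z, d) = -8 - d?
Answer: -139/7 ≈ -19.857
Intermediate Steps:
v(H) = H² - 27*H
M(k) = -8 + k - 1/(-21 + k) (M(k) = k + (-8 - 1/(k - 21)) = k + (-8 - 1/(-21 + k)) = -8 + k - 1/(-21 + k))
-M(v(-1)) = -(-1 + (-21 - (-27 - 1))*(-8 - (-27 - 1)))/(-21 - (-27 - 1)) = -(-1 + (-21 - 1*(-28))*(-8 - 1*(-28)))/(-21 - 1*(-28)) = -(-1 + (-21 + 28)*(-8 + 28))/(-21 + 28) = -(-1 + 7*20)/7 = -(-1 + 140)/7 = -139/7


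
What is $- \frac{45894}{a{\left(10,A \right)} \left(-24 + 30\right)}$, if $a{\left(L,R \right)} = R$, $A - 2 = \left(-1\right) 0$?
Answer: $- \frac{7649}{2} \approx -3824.5$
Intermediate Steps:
$A = 2$ ($A = 2 - 0 = 2 + 0 = 2$)
$- \frac{45894}{a{\left(10,A \right)} \left(-24 + 30\right)} = - \frac{45894}{2 \left(-24 + 30\right)} = - \frac{45894}{2 \cdot 6} = - \frac{45894}{12} = \left(-45894\right) \frac{1}{12} = - \frac{7649}{2}$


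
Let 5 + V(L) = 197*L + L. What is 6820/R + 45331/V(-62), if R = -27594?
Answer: -667310017/169440957 ≈ -3.9383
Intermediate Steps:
V(L) = -5 + 198*L (V(L) = -5 + (197*L + L) = -5 + 198*L)
6820/R + 45331/V(-62) = 6820/(-27594) + 45331/(-5 + 198*(-62)) = 6820*(-1/27594) + 45331/(-5 - 12276) = -3410/13797 + 45331/(-12281) = -3410/13797 + 45331*(-1/12281) = -3410/13797 - 45331/12281 = -667310017/169440957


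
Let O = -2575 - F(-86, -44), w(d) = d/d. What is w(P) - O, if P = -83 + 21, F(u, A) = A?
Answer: 2532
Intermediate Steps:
P = -62
w(d) = 1
O = -2531 (O = -2575 - 1*(-44) = -2575 + 44 = -2531)
w(P) - O = 1 - 1*(-2531) = 1 + 2531 = 2532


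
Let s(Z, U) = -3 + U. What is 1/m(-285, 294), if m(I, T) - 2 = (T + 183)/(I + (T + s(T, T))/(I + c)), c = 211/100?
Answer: 2706955/915959 ≈ 2.9553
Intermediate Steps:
c = 211/100 (c = 211*(1/100) = 211/100 ≈ 2.1100)
m(I, T) = 2 + (183 + T)/(I + (-3 + 2*T)/(211/100 + I)) (m(I, T) = 2 + (T + 183)/(I + (T + (-3 + T))/(I + 211/100)) = 2 + (183 + T)/(I + (-3 + 2*T)/(211/100 + I)))
1/m(-285, 294) = 1/((38013 + 200*(-285)² + 611*294 + 18722*(-285) + 100*(-285)*294)/(-300 + 100*(-285)² + 200*294 + 211*(-285))) = 1/((38013 + 200*81225 + 179634 - 5335770 - 8379000)/(-300 + 100*81225 + 58800 - 60135)) = 1/((38013 + 16245000 + 179634 - 5335770 - 8379000)/(-300 + 8122500 + 58800 - 60135)) = 1/(2747877/8120865) = 1/((1/8120865)*2747877) = 1/(915959/2706955) = 2706955/915959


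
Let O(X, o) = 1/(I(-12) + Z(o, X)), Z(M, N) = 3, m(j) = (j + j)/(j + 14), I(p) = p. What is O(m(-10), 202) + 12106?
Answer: 108953/9 ≈ 12106.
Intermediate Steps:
m(j) = 2*j/(14 + j) (m(j) = (2*j)/(14 + j) = 2*j/(14 + j))
O(X, o) = -1/9 (O(X, o) = 1/(-12 + 3) = 1/(-9) = -1/9)
O(m(-10), 202) + 12106 = -1/9 + 12106 = 108953/9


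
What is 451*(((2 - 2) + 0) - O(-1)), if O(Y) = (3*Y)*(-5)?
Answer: -6765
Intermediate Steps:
O(Y) = -15*Y
451*(((2 - 2) + 0) - O(-1)) = 451*(((2 - 2) + 0) - (-15)*(-1)) = 451*((0 + 0) - 1*15) = 451*(0 - 15) = 451*(-15) = -6765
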